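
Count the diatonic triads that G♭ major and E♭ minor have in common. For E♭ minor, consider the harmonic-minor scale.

4

Diatonic triads of G♭ major: G♭ major (I), A♭ minor (ii), B♭ minor (iii), C♭ major (IV), D♭ major (V), E♭ minor (vi), F diminished (vii°).
Diatonic triads of E♭ minor (harmonic minor): E♭ minor (i), F diminished (ii°), G♭ augmented (III+), A♭ minor (iv), B♭ major (V), C♭ major (VI), D diminished (vii°).
Matching root and quality in both lists: A♭ minor, C♭ major, E♭ minor, F diminished.
That gives 4 common triads.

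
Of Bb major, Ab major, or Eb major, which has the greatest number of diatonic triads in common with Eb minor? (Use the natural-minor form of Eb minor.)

Triads of Eb minor (natural minor): Ebm (i), Fdim (ii°), Gb (III), Abm (iv), Bbm (v), Cb (VI), Db (VII).
Bb major shares 0: none.
Ab major shares 2: Bbm, Db.
Eb major shares 0: none.
The most common triads (2) are shared with Ab major.

Ab major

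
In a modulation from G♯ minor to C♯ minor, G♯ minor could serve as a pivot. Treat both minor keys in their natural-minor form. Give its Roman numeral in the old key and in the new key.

i in G♯ minor; v in C♯ minor

The scale of G♯ minor (natural minor) is G♯ A♯ B C♯ D♯ E F♯; G♯ is degree 1, and the triad built there (G♯-B-D♯) is minor, so it is i.
The scale of C♯ minor (natural minor) is C♯ D♯ E F♯ G♯ A B; G♯ is degree 5, and the triad built there (G♯-B-D♯) is minor, so it is v.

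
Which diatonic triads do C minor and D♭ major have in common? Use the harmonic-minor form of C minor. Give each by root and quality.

Triads in C minor (harmonic minor): C minor (i), D diminished (ii°), E♭ augmented (III+), F minor (iv), G major (V), A♭ major (VI), B diminished (vii°).
Triads in D♭ major: D♭ major (I), E♭ minor (ii), F minor (iii), G♭ major (IV), A♭ major (V), B♭ minor (vi), C diminished (vii°).
Shared triads with their functions: F minor (iv in C minor, iii in D♭ major); A♭ major (VI in C minor, V in D♭ major).

Fm, A♭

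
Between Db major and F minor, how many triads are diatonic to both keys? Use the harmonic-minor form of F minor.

3

Diatonic triads of Db major: Db (I), Ebm (ii), Fm (iii), Gb (IV), Ab (V), Bbm (vi), Cdim (vii°).
Diatonic triads of F minor (harmonic minor): Fm (i), Gdim (ii°), Abaug (III+), Bbm (iv), C (V), Db (VI), Edim (vii°).
Matching root and quality in both lists: Db, Fm, Bbm.
That gives 3 common triads.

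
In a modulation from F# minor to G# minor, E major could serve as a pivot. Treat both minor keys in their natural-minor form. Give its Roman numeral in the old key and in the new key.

The scale of F# minor (natural minor) is F# G# A B C# D E; E is degree 7, and the triad built there (E-G#-B) is major, so it is VII.
The scale of G# minor (natural minor) is G# A# B C# D# E F#; E is degree 6, and the triad built there (E-G#-B) is major, so it is VI.

VII in F# minor; VI in G# minor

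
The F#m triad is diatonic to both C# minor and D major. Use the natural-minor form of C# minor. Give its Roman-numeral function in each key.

iv in C# minor; iii in D major

The scale of C# minor (natural minor) is C# D# E F# G# A B; F# is degree 4, and the triad built there (F#-A-C#) is minor, so it is iv.
The scale of D major is D E F# G A B C#; F# is degree 3, and the triad built there (F#-A-C#) is minor, so it is iii.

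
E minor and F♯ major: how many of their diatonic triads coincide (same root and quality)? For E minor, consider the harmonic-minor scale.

1

Diatonic triads of E minor (harmonic minor): Em (i), F♯dim (ii°), Gaug (III+), Am (iv), B (V), C (VI), D♯dim (vii°).
Diatonic triads of F♯ major: F♯ (I), G♯m (ii), A♯m (iii), B (IV), C♯ (V), D♯m (vi), E♯dim (vii°).
Matching root and quality in both lists: B.
That gives 1 common triad.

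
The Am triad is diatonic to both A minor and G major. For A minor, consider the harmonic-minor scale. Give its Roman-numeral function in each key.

i in A minor; ii in G major

The scale of A minor (harmonic minor) is A B C D E F G#; A is degree 1, and the triad built there (A-C-E) is minor, so it is i.
The scale of G major is G A B C D E F#; A is degree 2, and the triad built there (A-C-E) is minor, so it is ii.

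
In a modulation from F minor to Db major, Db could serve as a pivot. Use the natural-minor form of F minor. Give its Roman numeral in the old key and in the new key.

The scale of F minor (natural minor) is F G Ab Bb C Db Eb; Db is degree 6, and the triad built there (Db-F-Ab) is major, so it is VI.
The scale of Db major is Db Eb F Gb Ab Bb C; Db is degree 1, and the triad built there (Db-F-Ab) is major, so it is I.

VI in F minor; I in Db major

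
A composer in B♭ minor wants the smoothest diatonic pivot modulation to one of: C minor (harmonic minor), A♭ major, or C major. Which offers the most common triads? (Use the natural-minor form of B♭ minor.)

A♭ major

Triads of B♭ minor (natural minor): B♭ minor (i), C diminished (ii°), D♭ major (III), E♭ minor (iv), F minor (v), G♭ major (VI), A♭ major (VII).
C minor (harmonic minor) shares 2: Fm, A♭.
A♭ major shares 4: B♭m, D♭, Fm, A♭.
C major shares 0: none.
The most common triads (4) are shared with A♭ major.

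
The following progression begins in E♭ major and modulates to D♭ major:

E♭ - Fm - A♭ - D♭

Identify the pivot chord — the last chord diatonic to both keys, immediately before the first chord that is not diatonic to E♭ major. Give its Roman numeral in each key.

Chords diatonic to E♭ major: E♭, Fm, Gm, A♭, B♭, Cm, Ddim.
Reading the progression, the first chord not in that set is D♭, so the modulation leaves E♭ major there.
The chord immediately before D♭ is A♭, which is diatonic to both keys: IV in E♭ major and V in D♭ major.

A♭ — IV in E♭ major, V in D♭ major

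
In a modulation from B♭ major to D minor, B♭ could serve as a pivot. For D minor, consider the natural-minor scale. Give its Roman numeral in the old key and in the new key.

I in B♭ major; VI in D minor

The scale of B♭ major is B♭ C D E♭ F G A; B♭ is degree 1, and the triad built there (B♭-D-F) is major, so it is I.
The scale of D minor (natural minor) is D E F G A B♭ C; B♭ is degree 6, and the triad built there (B♭-D-F) is major, so it is VI.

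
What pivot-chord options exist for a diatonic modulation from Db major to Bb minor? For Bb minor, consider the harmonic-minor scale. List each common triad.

Ebm, Gb, Bbm, Cdim

Triads in Db major: Db (I), Ebm (ii), Fm (iii), Gb (IV), Ab (V), Bbm (vi), Cdim (vii°).
Triads in Bb minor (harmonic minor): Bbm (i), Cdim (ii°), Dbaug (III+), Ebm (iv), F (V), Gb (VI), Adim (vii°).
Shared triads with their functions: Ebm (ii in Db major, iv in Bb minor); Gb (IV in Db major, VI in Bb minor); Bbm (vi in Db major, i in Bb minor); Cdim (vii° in Db major, ii° in Bb minor).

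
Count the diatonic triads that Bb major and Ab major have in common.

Diatonic triads of Bb major: Bb major (I), C minor (ii), D minor (iii), Eb major (IV), F major (V), G minor (vi), A diminished (vii°).
Diatonic triads of Ab major: Ab major (I), Bb minor (ii), C minor (iii), Db major (IV), Eb major (V), F minor (vi), G diminished (vii°).
Matching root and quality in both lists: C minor, Eb major.
That gives 2 common triads.

2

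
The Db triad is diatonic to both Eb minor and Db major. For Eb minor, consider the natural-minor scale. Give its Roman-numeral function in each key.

The scale of Eb minor (natural minor) is Eb F Gb Ab Bb Cb Db; Db is degree 7, and the triad built there (Db-F-Ab) is major, so it is VII.
The scale of Db major is Db Eb F Gb Ab Bb C; Db is degree 1, and the triad built there (Db-F-Ab) is major, so it is I.

VII in Eb minor; I in Db major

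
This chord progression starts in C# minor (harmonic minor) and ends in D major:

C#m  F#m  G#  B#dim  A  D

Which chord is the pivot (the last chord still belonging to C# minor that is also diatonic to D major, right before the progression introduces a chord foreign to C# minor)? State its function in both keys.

A — VI in C# minor, V in D major

Chords diatonic to C# minor: C#m, D#dim, Eaug, F#m, G#, A, B#dim.
Reading the progression, the first chord not in that set is D, so the modulation leaves C# minor there.
The chord immediately before D is A, which is diatonic to both keys: VI in C# minor and V in D major.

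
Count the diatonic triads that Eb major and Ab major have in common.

4

Diatonic triads of Eb major: Eb (I), Fm (ii), Gm (iii), Ab (IV), Bb (V), Cm (vi), Ddim (vii°).
Diatonic triads of Ab major: Ab (I), Bbm (ii), Cm (iii), Db (IV), Eb (V), Fm (vi), Gdim (vii°).
Matching root and quality in both lists: Eb, Fm, Ab, Cm.
That gives 4 common triads.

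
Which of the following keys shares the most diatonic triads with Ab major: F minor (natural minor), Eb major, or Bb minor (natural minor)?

F minor

Triads of Ab major: Ab (I), Bbm (ii), Cm (iii), Db (IV), Eb (V), Fm (vi), Gdim (vii°).
F minor (natural minor) shares 7: Ab, Bbm, Cm, Db, Eb, Fm, Gdim.
Eb major shares 4: Ab, Cm, Eb, Fm.
Bb minor (natural minor) shares 4: Ab, Bbm, Db, Fm.
The most common triads (7) are shared with F minor.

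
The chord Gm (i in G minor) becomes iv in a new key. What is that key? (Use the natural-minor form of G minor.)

D minor

The numeral iv denotes a minor triad on scale degree 4. With G on degree 4, the tonic of the new key is D.
Degree 4 carries a minor triad in minor keys, so the destination is D minor.
Check: the diatonic triads of D minor (natural minor) are Dm (i), Edim (ii°), F (III), Gm (iv), Am (v), B♭ (VI), C (VII) — Gm is indeed iv.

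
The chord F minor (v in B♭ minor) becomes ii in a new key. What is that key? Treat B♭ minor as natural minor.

The numeral ii denotes a minor triad on scale degree 2. With F on degree 2, the tonic of the new key is E♭.
Degree 2 carries a minor triad in major keys, so the destination is E♭ major.
Check: the diatonic triads of E♭ major are E♭ (I), Fm (ii), Gm (iii), A♭ (IV), B♭ (V), Cm (vi), Ddim (vii°) — F minor is indeed ii.

E♭ major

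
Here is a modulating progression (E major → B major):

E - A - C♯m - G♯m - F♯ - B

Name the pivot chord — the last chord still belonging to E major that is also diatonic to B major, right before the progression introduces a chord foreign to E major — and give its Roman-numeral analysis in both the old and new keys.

Chords diatonic to E major: E, F♯m, G♯m, A, B, C♯m, D♯dim.
Reading the progression, the first chord not in that set is F♯, so the modulation leaves E major there.
The chord immediately before F♯ is G♯m, which is diatonic to both keys: iii in E major and vi in B major.

G♯m — iii in E major, vi in B major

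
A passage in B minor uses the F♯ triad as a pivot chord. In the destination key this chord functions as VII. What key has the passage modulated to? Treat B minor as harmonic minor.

The numeral VII denotes a major triad on scale degree 7. With F♯ on degree 7, the tonic of the new key is G♯.
Degree 7 carries a major triad in natural-minor keys, so the destination is G♯ minor.
Check: the diatonic triads of G♯ minor (natural minor) are G♯m (i), A♯dim (ii°), B (III), C♯m (iv), D♯m (v), E (VI), F♯ (VII) — F♯ is indeed VII.

G♯ minor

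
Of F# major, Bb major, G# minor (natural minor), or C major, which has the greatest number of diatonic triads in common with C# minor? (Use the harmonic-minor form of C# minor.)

Triads of C# minor (harmonic minor): C#m (i), D#dim (ii°), Eaug (III+), F#m (iv), G# (V), A (VI), B#dim (vii°).
F# major shares 0: none.
Bb major shares 0: none.
G# minor (natural minor) shares 1: C#m.
C major shares 0: none.
The most common triads (1) are shared with G# minor.

G# minor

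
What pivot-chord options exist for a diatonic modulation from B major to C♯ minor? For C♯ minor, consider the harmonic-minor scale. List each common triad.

C♯m

Triads in B major: B (I), C♯m (ii), D♯m (iii), E (IV), F♯ (V), G♯m (vi), A♯dim (vii°).
Triads in C♯ minor (harmonic minor): C♯m (i), D♯dim (ii°), Eaug (III+), F♯m (iv), G♯ (V), A (VI), B♯dim (vii°).
Shared triads with their functions: C♯m (ii in B major, i in C♯ minor).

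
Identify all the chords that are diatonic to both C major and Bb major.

Triads in C major: C major (I), D minor (ii), E minor (iii), F major (IV), G major (V), A minor (vi), B diminished (vii°).
Triads in Bb major: Bb major (I), C minor (ii), D minor (iii), Eb major (IV), F major (V), G minor (vi), A diminished (vii°).
Shared triads with their functions: D minor (ii in C major, iii in Bb major); F major (IV in C major, V in Bb major).

Dm, F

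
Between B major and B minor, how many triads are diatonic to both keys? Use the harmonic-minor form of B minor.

2

Diatonic triads of B major: B (I), C♯m (ii), D♯m (iii), E (IV), F♯ (V), G♯m (vi), A♯dim (vii°).
Diatonic triads of B minor (harmonic minor): Bm (i), C♯dim (ii°), Daug (III+), Em (iv), F♯ (V), G (VI), A♯dim (vii°).
Matching root and quality in both lists: F♯, A♯dim.
That gives 2 common triads.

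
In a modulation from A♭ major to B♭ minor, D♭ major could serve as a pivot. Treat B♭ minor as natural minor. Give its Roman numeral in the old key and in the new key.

IV in A♭ major; III in B♭ minor

The scale of A♭ major is A♭ B♭ C D♭ E♭ F G; D♭ is degree 4, and the triad built there (D♭-F-A♭) is major, so it is IV.
The scale of B♭ minor (natural minor) is B♭ C D♭ E♭ F G♭ A♭; D♭ is degree 3, and the triad built there (D♭-F-A♭) is major, so it is III.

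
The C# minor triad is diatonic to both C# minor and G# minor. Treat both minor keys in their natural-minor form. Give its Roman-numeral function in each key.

The scale of C# minor (natural minor) is C# D# E F# G# A B; C# is degree 1, and the triad built there (C#-E-G#) is minor, so it is i.
The scale of G# minor (natural minor) is G# A# B C# D# E F#; C# is degree 4, and the triad built there (C#-E-G#) is minor, so it is iv.

i in C# minor; iv in G# minor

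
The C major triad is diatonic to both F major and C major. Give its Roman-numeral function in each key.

V in F major; I in C major

The scale of F major is F G A Bb C D E; C is degree 5, and the triad built there (C-E-G) is major, so it is V.
The scale of C major is C D E F G A B; C is degree 1, and the triad built there (C-E-G) is major, so it is I.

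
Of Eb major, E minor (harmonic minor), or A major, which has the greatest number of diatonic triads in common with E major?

A major

Triads of E major: E (I), F#m (ii), G#m (iii), A (IV), B (V), C#m (vi), D#dim (vii°).
Eb major shares 0: none.
E minor (harmonic minor) shares 2: B, D#dim.
A major shares 4: E, F#m, A, C#m.
The most common triads (4) are shared with A major.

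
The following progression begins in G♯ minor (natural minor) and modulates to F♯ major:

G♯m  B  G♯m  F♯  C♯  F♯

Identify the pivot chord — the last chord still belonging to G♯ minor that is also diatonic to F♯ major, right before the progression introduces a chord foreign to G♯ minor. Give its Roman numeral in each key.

F♯ — VII in G♯ minor, I in F♯ major

Chords diatonic to G♯ minor: G♯m, A♯dim, B, C♯m, D♯m, E, F♯.
Reading the progression, the first chord not in that set is C♯, so the modulation leaves G♯ minor there.
The chord immediately before C♯ is F♯, which is diatonic to both keys: VII in G♯ minor and I in F♯ major.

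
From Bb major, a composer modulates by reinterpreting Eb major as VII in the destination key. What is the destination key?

The numeral VII denotes a major triad on scale degree 7. With Eb on degree 7, the tonic of the new key is F.
Degree 7 carries a major triad in natural-minor keys, so the destination is F minor.
Check: the diatonic triads of F minor (natural minor) are Fm (i), Gdim (ii°), Ab (III), Bbm (iv), Cm (v), Db (VI), Eb (VII) — Eb major is indeed VII.

F minor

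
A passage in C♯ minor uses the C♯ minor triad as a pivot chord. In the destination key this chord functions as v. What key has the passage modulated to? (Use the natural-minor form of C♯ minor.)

F♯ minor

The numeral v denotes a minor triad on scale degree 5. With C♯ on degree 5, the tonic of the new key is F♯.
Degree 5 carries a minor triad in natural-minor keys, so the destination is F♯ minor.
Check: the diatonic triads of F♯ minor (natural minor) are F♯m (i), G♯dim (ii°), A (III), Bm (iv), C♯m (v), D (VI), E (VII) — C♯ minor is indeed v.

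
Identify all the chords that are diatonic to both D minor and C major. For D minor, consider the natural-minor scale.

Dm, F, Am, C

Triads in D minor (natural minor): Dm (i), Edim (ii°), F (III), Gm (iv), Am (v), Bb (VI), C (VII).
Triads in C major: C (I), Dm (ii), Em (iii), F (IV), G (V), Am (vi), Bdim (vii°).
Shared triads with their functions: Dm (i in D minor, ii in C major); F (III in D minor, IV in C major); Am (v in D minor, vi in C major); C (VII in D minor, I in C major).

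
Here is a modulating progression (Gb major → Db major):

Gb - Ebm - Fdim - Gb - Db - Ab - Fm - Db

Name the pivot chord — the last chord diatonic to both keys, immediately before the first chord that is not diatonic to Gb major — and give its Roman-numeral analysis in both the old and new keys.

Db — V in Gb major, I in Db major

Chords diatonic to Gb major: Gb, Abm, Bbm, Cb, Db, Ebm, Fdim.
Reading the progression, the first chord not in that set is Ab, so the modulation leaves Gb major there.
The chord immediately before Ab is Db, which is diatonic to both keys: V in Gb major and I in Db major.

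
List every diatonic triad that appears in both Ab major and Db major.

Triads in Ab major: Ab major (I), Bb minor (ii), C minor (iii), Db major (IV), Eb major (V), F minor (vi), G diminished (vii°).
Triads in Db major: Db major (I), Eb minor (ii), F minor (iii), Gb major (IV), Ab major (V), Bb minor (vi), C diminished (vii°).
Shared triads with their functions: Ab major (I in Ab major, V in Db major); Bb minor (ii in Ab major, vi in Db major); Db major (IV in Ab major, I in Db major); F minor (vi in Ab major, iii in Db major).

Ab, Bbm, Db, Fm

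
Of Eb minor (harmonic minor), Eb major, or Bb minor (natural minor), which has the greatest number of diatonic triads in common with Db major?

Triads of Db major: Db (I), Ebm (ii), Fm (iii), Gb (IV), Ab (V), Bbm (vi), Cdim (vii°).
Eb minor (harmonic minor) shares 1: Ebm.
Eb major shares 2: Fm, Ab.
Bb minor (natural minor) shares 7: Db, Ebm, Fm, Gb, Ab, Bbm, Cdim.
The most common triads (7) are shared with Bb minor.

Bb minor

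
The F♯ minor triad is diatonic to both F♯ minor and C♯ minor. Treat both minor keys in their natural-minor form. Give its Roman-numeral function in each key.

i in F♯ minor; iv in C♯ minor

The scale of F♯ minor (natural minor) is F♯ G♯ A B C♯ D E; F♯ is degree 1, and the triad built there (F♯-A-C♯) is minor, so it is i.
The scale of C♯ minor (natural minor) is C♯ D♯ E F♯ G♯ A B; F♯ is degree 4, and the triad built there (F♯-A-C♯) is minor, so it is iv.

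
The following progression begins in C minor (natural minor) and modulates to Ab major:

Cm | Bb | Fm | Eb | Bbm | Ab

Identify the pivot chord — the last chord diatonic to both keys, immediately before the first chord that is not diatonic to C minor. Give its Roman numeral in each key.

Chords diatonic to C minor: Cm, Ddim, Eb, Fm, Gm, Ab, Bb.
Reading the progression, the first chord not in that set is Bbm, so the modulation leaves C minor there.
The chord immediately before Bbm is Eb, which is diatonic to both keys: III in C minor and V in Ab major.

Eb — III in C minor, V in Ab major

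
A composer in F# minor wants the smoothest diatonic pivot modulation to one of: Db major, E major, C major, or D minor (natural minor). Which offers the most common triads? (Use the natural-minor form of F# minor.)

E major

Triads of F# minor (natural minor): F#m (i), G#dim (ii°), A (III), Bm (iv), C#m (v), D (VI), E (VII).
Db major shares 0: none.
E major shares 4: F#m, A, C#m, E.
C major shares 0: none.
D minor (natural minor) shares 0: none.
The most common triads (4) are shared with E major.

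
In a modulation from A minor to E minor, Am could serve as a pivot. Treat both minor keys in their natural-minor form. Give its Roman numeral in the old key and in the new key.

The scale of A minor (natural minor) is A B C D E F G; A is degree 1, and the triad built there (A-C-E) is minor, so it is i.
The scale of E minor (natural minor) is E F♯ G A B C D; A is degree 4, and the triad built there (A-C-E) is minor, so it is iv.

i in A minor; iv in E minor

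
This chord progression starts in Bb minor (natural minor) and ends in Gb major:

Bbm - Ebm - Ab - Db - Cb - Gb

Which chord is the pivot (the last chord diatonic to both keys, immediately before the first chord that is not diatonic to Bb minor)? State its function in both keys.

Chords diatonic to Bb minor: Bbm, Cdim, Db, Ebm, Fm, Gb, Ab.
Reading the progression, the first chord not in that set is Cb, so the modulation leaves Bb minor there.
The chord immediately before Cb is Db, which is diatonic to both keys: III in Bb minor and V in Gb major.

Db — III in Bb minor, V in Gb major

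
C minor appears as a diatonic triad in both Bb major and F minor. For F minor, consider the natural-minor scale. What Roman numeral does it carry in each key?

ii in Bb major; v in F minor

The scale of Bb major is Bb C D Eb F G A; C is degree 2, and the triad built there (C-Eb-G) is minor, so it is ii.
The scale of F minor (natural minor) is F G Ab Bb C Db Eb; C is degree 5, and the triad built there (C-Eb-G) is minor, so it is v.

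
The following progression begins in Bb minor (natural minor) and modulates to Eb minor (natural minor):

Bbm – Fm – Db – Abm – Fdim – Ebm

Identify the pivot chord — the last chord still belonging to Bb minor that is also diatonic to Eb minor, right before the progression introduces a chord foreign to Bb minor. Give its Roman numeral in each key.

Chords diatonic to Bb minor: Bbm, Cdim, Db, Ebm, Fm, Gb, Ab.
Reading the progression, the first chord not in that set is Abm, so the modulation leaves Bb minor there.
The chord immediately before Abm is Db, which is diatonic to both keys: III in Bb minor and VII in Eb minor.

Db — III in Bb minor, VII in Eb minor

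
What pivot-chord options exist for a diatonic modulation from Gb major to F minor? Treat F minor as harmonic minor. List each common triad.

Triads in Gb major: Gb (I), Abm (ii), Bbm (iii), Cb (IV), Db (V), Ebm (vi), Fdim (vii°).
Triads in F minor (harmonic minor): Fm (i), Gdim (ii°), Abaug (III+), Bbm (iv), C (V), Db (VI), Edim (vii°).
Shared triads with their functions: Bbm (iii in Gb major, iv in F minor); Db (V in Gb major, VI in F minor).

Bbm, Db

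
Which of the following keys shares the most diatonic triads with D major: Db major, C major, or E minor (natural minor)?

E minor

Triads of D major: D major (I), E minor (ii), F# minor (iii), G major (IV), A major (V), B minor (vi), C# diminished (vii°).
Db major shares 0: none.
C major shares 2: Em, G.
E minor (natural minor) shares 4: D, Em, G, Bm.
The most common triads (4) are shared with E minor.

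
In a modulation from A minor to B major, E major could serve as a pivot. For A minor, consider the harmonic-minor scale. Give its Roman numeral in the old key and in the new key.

The scale of A minor (harmonic minor) is A B C D E F G♯; E is degree 5, and the triad built there (E-G♯-B) is major, so it is V.
The scale of B major is B C♯ D♯ E F♯ G♯ A♯; E is degree 4, and the triad built there (E-G♯-B) is major, so it is IV.

V in A minor; IV in B major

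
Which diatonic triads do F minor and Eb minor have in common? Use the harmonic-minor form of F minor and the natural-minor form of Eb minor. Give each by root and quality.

Triads in F minor (harmonic minor): F minor (i), G diminished (ii°), Ab augmented (III+), Bb minor (iv), C major (V), Db major (VI), E diminished (vii°).
Triads in Eb minor (natural minor): Eb minor (i), F diminished (ii°), Gb major (III), Ab minor (iv), Bb minor (v), Cb major (VI), Db major (VII).
Shared triads with their functions: Bb minor (iv in F minor, v in Eb minor); Db major (VI in F minor, VII in Eb minor).

Bbm, Db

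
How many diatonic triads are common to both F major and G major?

Diatonic triads of F major: F (I), Gm (ii), Am (iii), Bb (IV), C (V), Dm (vi), Edim (vii°).
Diatonic triads of G major: G (I), Am (ii), Bm (iii), C (IV), D (V), Em (vi), F#dim (vii°).
Matching root and quality in both lists: Am, C.
That gives 2 common triads.

2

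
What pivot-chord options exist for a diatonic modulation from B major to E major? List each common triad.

B, C#m, E, G#m

Triads in B major: B (I), C#m (ii), D#m (iii), E (IV), F# (V), G#m (vi), A#dim (vii°).
Triads in E major: E (I), F#m (ii), G#m (iii), A (IV), B (V), C#m (vi), D#dim (vii°).
Shared triads with their functions: B (I in B major, V in E major); C#m (ii in B major, vi in E major); E (IV in B major, I in E major); G#m (vi in B major, iii in E major).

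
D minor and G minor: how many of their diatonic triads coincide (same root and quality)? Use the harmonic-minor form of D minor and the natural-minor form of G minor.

3

Diatonic triads of D minor (harmonic minor): Dm (i), Edim (ii°), Faug (III+), Gm (iv), A (V), Bb (VI), C#dim (vii°).
Diatonic triads of G minor (natural minor): Gm (i), Adim (ii°), Bb (III), Cm (iv), Dm (v), Eb (VI), F (VII).
Matching root and quality in both lists: Dm, Gm, Bb.
That gives 3 common triads.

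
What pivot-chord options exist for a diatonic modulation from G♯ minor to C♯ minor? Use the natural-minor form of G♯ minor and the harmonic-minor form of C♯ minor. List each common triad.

C♯m

Triads in G♯ minor (natural minor): G♯m (i), A♯dim (ii°), B (III), C♯m (iv), D♯m (v), E (VI), F♯ (VII).
Triads in C♯ minor (harmonic minor): C♯m (i), D♯dim (ii°), Eaug (III+), F♯m (iv), G♯ (V), A (VI), B♯dim (vii°).
Shared triads with their functions: C♯m (iv in G♯ minor, i in C♯ minor).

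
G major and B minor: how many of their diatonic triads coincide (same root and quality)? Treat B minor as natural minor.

Diatonic triads of G major: G (I), Am (ii), Bm (iii), C (IV), D (V), Em (vi), F♯dim (vii°).
Diatonic triads of B minor (natural minor): Bm (i), C♯dim (ii°), D (III), Em (iv), F♯m (v), G (VI), A (VII).
Matching root and quality in both lists: G, Bm, D, Em.
That gives 4 common triads.

4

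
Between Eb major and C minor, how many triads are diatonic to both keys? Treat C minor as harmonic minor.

4

Diatonic triads of Eb major: Eb major (I), F minor (ii), G minor (iii), Ab major (IV), Bb major (V), C minor (vi), D diminished (vii°).
Diatonic triads of C minor (harmonic minor): C minor (i), D diminished (ii°), Eb augmented (III+), F minor (iv), G major (V), Ab major (VI), B diminished (vii°).
Matching root and quality in both lists: F minor, Ab major, C minor, D diminished.
That gives 4 common triads.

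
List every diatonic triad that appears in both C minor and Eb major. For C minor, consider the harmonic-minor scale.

Cm, Ddim, Fm, Ab

Triads in C minor (harmonic minor): Cm (i), Ddim (ii°), Ebaug (III+), Fm (iv), G (V), Ab (VI), Bdim (vii°).
Triads in Eb major: Eb (I), Fm (ii), Gm (iii), Ab (IV), Bb (V), Cm (vi), Ddim (vii°).
Shared triads with their functions: Cm (i in C minor, vi in Eb major); Ddim (ii° in C minor, vii° in Eb major); Fm (iv in C minor, ii in Eb major); Ab (VI in C minor, IV in Eb major).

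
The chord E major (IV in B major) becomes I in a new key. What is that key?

E major

The numeral I denotes a major triad on scale degree 1. With E on degree 1, the tonic of the new key is E.
Degree 1 carries a major triad in major keys, so the destination is E major.
Check: the diatonic triads of E major are E (I), F#m (ii), G#m (iii), A (IV), B (V), C#m (vi), D#dim (vii°) — E major is indeed I.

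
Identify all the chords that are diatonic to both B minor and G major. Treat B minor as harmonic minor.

Bm, Em, G

Triads in B minor (harmonic minor): B minor (i), C♯ diminished (ii°), D augmented (III+), E minor (iv), F♯ major (V), G major (VI), A♯ diminished (vii°).
Triads in G major: G major (I), A minor (ii), B minor (iii), C major (IV), D major (V), E minor (vi), F♯ diminished (vii°).
Shared triads with their functions: B minor (i in B minor, iii in G major); E minor (iv in B minor, vi in G major); G major (VI in B minor, I in G major).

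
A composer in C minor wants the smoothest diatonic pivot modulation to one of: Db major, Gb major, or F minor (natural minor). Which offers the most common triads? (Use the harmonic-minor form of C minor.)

Triads of C minor (harmonic minor): C minor (i), D diminished (ii°), Eb augmented (III+), F minor (iv), G major (V), Ab major (VI), B diminished (vii°).
Db major shares 2: Fm, Ab.
Gb major shares 0: none.
F minor (natural minor) shares 3: Cm, Fm, Ab.
The most common triads (3) are shared with F minor.

F minor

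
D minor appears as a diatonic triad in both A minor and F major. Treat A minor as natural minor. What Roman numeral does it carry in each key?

The scale of A minor (natural minor) is A B C D E F G; D is degree 4, and the triad built there (D-F-A) is minor, so it is iv.
The scale of F major is F G A B♭ C D E; D is degree 6, and the triad built there (D-F-A) is minor, so it is vi.

iv in A minor; vi in F major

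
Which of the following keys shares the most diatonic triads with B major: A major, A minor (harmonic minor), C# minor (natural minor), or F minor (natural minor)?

Triads of B major: B major (I), C# minor (ii), D# minor (iii), E major (IV), F# major (V), G# minor (vi), A# diminished (vii°).
A major shares 2: C#m, E.
A minor (harmonic minor) shares 1: E.
C# minor (natural minor) shares 4: B, C#m, E, G#m.
F minor (natural minor) shares 0: none.
The most common triads (4) are shared with C# minor.

C# minor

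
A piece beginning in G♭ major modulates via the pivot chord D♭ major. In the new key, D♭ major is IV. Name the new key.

A♭ major

The numeral IV denotes a major triad on scale degree 4. With D♭ on degree 4, the tonic of the new key is A♭.
Degree 4 carries a major triad in major keys, so the destination is A♭ major.
Check: the diatonic triads of A♭ major are A♭ (I), B♭m (ii), Cm (iii), D♭ (IV), E♭ (V), Fm (vi), Gdim (vii°) — D♭ major is indeed IV.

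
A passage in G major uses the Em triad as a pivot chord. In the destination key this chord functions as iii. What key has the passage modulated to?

The numeral iii denotes a minor triad on scale degree 3. With E on degree 3, the tonic of the new key is C.
Degree 3 carries a minor triad in major keys, so the destination is C major.
Check: the diatonic triads of C major are C (I), Dm (ii), Em (iii), F (IV), G (V), Am (vi), Bdim (vii°) — Em is indeed iii.

C major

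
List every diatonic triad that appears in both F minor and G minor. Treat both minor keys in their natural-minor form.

Triads in F minor (natural minor): Fm (i), Gdim (ii°), Ab (III), Bbm (iv), Cm (v), Db (VI), Eb (VII).
Triads in G minor (natural minor): Gm (i), Adim (ii°), Bb (III), Cm (iv), Dm (v), Eb (VI), F (VII).
Shared triads with their functions: Cm (v in F minor, iv in G minor); Eb (VII in F minor, VI in G minor).

Cm, Eb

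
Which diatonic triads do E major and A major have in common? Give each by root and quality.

E, F#m, A, C#m

Triads in E major: E (I), F#m (ii), G#m (iii), A (IV), B (V), C#m (vi), D#dim (vii°).
Triads in A major: A (I), Bm (ii), C#m (iii), D (IV), E (V), F#m (vi), G#dim (vii°).
Shared triads with their functions: E (I in E major, V in A major); F#m (ii in E major, vi in A major); A (IV in E major, I in A major); C#m (vi in E major, iii in A major).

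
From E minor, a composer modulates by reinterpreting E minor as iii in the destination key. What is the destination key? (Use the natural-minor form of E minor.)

C major

The numeral iii denotes a minor triad on scale degree 3. With E on degree 3, the tonic of the new key is C.
Degree 3 carries a minor triad in major keys, so the destination is C major.
Check: the diatonic triads of C major are C (I), Dm (ii), Em (iii), F (IV), G (V), Am (vi), Bdim (vii°) — E minor is indeed iii.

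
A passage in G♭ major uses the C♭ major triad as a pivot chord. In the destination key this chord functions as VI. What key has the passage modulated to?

E♭ minor

The numeral VI denotes a major triad on scale degree 6. With C♭ on degree 6, the tonic of the new key is E♭.
Degree 6 carries a major triad in minor keys, so the destination is E♭ minor.
Check: the diatonic triads of E♭ minor (natural minor) are E♭m (i), Fdim (ii°), G♭ (III), A♭m (iv), B♭m (v), C♭ (VI), D♭ (VII) — C♭ major is indeed VI.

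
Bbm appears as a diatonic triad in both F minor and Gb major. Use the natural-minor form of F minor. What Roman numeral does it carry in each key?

The scale of F minor (natural minor) is F G Ab Bb C Db Eb; Bb is degree 4, and the triad built there (Bb-Db-F) is minor, so it is iv.
The scale of Gb major is Gb Ab Bb Cb Db Eb F; Bb is degree 3, and the triad built there (Bb-Db-F) is minor, so it is iii.

iv in F minor; iii in Gb major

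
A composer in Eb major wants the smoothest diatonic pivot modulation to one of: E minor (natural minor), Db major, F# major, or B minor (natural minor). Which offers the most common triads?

Triads of Eb major: Eb major (I), F minor (ii), G minor (iii), Ab major (IV), Bb major (V), C minor (vi), D diminished (vii°).
E minor (natural minor) shares 0: none.
Db major shares 2: Fm, Ab.
F# major shares 0: none.
B minor (natural minor) shares 0: none.
The most common triads (2) are shared with Db major.

Db major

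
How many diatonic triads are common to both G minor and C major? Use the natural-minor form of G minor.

Diatonic triads of G minor (natural minor): Gm (i), Adim (ii°), Bb (III), Cm (iv), Dm (v), Eb (VI), F (VII).
Diatonic triads of C major: C (I), Dm (ii), Em (iii), F (IV), G (V), Am (vi), Bdim (vii°).
Matching root and quality in both lists: Dm, F.
That gives 2 common triads.

2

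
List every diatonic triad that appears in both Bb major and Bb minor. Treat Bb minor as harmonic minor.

Triads in Bb major: Bb major (I), C minor (ii), D minor (iii), Eb major (IV), F major (V), G minor (vi), A diminished (vii°).
Triads in Bb minor (harmonic minor): Bb minor (i), C diminished (ii°), Db augmented (III+), Eb minor (iv), F major (V), Gb major (VI), A diminished (vii°).
Shared triads with their functions: F major (V in Bb major, V in Bb minor); A diminished (vii° in Bb major, vii° in Bb minor).

F, Adim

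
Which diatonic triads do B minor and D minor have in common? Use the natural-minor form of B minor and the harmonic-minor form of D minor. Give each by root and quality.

Triads in B minor (natural minor): Bm (i), C#dim (ii°), D (III), Em (iv), F#m (v), G (VI), A (VII).
Triads in D minor (harmonic minor): Dm (i), Edim (ii°), Faug (III+), Gm (iv), A (V), Bb (VI), C#dim (vii°).
Shared triads with their functions: C#dim (ii° in B minor, vii° in D minor); A (VII in B minor, V in D minor).

C#dim, A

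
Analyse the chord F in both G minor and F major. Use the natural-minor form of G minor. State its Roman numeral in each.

The scale of G minor (natural minor) is G A Bb C D Eb F; F is degree 7, and the triad built there (F-A-C) is major, so it is VII.
The scale of F major is F G A Bb C D E; F is degree 1, and the triad built there (F-A-C) is major, so it is I.

VII in G minor; I in F major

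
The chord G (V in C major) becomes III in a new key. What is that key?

E minor

The numeral III denotes a major triad on scale degree 3. With G on degree 3, the tonic of the new key is E.
Degree 3 carries a major triad in natural-minor keys, so the destination is E minor.
Check: the diatonic triads of E minor (natural minor) are Em (i), F#dim (ii°), G (III), Am (iv), Bm (v), C (VI), D (VII) — G is indeed III.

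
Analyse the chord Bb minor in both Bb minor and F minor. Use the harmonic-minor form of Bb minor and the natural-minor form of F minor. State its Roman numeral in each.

The scale of Bb minor (harmonic minor) is Bb C Db Eb F Gb A; Bb is degree 1, and the triad built there (Bb-Db-F) is minor, so it is i.
The scale of F minor (natural minor) is F G Ab Bb C Db Eb; Bb is degree 4, and the triad built there (Bb-Db-F) is minor, so it is iv.

i in Bb minor; iv in F minor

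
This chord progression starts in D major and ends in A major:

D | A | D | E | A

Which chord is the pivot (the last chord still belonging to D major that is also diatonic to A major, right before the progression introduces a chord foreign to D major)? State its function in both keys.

D — I in D major, IV in A major

Chords diatonic to D major: D, Em, F#m, G, A, Bm, C#dim.
Reading the progression, the first chord not in that set is E, so the modulation leaves D major there.
The chord immediately before E is D, which is diatonic to both keys: I in D major and IV in A major.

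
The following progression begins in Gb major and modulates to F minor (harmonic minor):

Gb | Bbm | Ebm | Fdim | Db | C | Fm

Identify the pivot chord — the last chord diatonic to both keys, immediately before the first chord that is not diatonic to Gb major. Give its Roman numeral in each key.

Db — V in Gb major, VI in F minor

Chords diatonic to Gb major: Gb, Abm, Bbm, Cb, Db, Ebm, Fdim.
Reading the progression, the first chord not in that set is C, so the modulation leaves Gb major there.
The chord immediately before C is Db, which is diatonic to both keys: V in Gb major and VI in F minor.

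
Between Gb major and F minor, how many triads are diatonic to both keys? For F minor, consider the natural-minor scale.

Diatonic triads of Gb major: Gb (I), Abm (ii), Bbm (iii), Cb (IV), Db (V), Ebm (vi), Fdim (vii°).
Diatonic triads of F minor (natural minor): Fm (i), Gdim (ii°), Ab (III), Bbm (iv), Cm (v), Db (VI), Eb (VII).
Matching root and quality in both lists: Bbm, Db.
That gives 2 common triads.

2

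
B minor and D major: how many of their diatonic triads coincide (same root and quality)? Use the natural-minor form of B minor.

Diatonic triads of B minor (natural minor): Bm (i), C#dim (ii°), D (III), Em (iv), F#m (v), G (VI), A (VII).
Diatonic triads of D major: D (I), Em (ii), F#m (iii), G (IV), A (V), Bm (vi), C#dim (vii°).
Matching root and quality in both lists: Bm, C#dim, D, Em, F#m, G, A.
That gives 7 common triads.

7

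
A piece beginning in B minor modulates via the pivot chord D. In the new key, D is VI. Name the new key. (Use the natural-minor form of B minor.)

F# minor

The numeral VI denotes a major triad on scale degree 6. With D on degree 6, the tonic of the new key is F#.
Degree 6 carries a major triad in minor keys, so the destination is F# minor.
Check: the diatonic triads of F# minor (natural minor) are F#m (i), G#dim (ii°), A (III), Bm (iv), C#m (v), D (VI), E (VII) — D is indeed VI.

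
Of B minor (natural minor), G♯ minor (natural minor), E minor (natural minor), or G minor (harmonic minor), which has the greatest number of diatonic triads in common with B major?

Triads of B major: B (I), C♯m (ii), D♯m (iii), E (IV), F♯ (V), G♯m (vi), A♯dim (vii°).
B minor (natural minor) shares 0: none.
G♯ minor (natural minor) shares 7: B, C♯m, D♯m, E, F♯, G♯m, A♯dim.
E minor (natural minor) shares 0: none.
G minor (harmonic minor) shares 0: none.
The most common triads (7) are shared with G♯ minor.

G♯ minor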